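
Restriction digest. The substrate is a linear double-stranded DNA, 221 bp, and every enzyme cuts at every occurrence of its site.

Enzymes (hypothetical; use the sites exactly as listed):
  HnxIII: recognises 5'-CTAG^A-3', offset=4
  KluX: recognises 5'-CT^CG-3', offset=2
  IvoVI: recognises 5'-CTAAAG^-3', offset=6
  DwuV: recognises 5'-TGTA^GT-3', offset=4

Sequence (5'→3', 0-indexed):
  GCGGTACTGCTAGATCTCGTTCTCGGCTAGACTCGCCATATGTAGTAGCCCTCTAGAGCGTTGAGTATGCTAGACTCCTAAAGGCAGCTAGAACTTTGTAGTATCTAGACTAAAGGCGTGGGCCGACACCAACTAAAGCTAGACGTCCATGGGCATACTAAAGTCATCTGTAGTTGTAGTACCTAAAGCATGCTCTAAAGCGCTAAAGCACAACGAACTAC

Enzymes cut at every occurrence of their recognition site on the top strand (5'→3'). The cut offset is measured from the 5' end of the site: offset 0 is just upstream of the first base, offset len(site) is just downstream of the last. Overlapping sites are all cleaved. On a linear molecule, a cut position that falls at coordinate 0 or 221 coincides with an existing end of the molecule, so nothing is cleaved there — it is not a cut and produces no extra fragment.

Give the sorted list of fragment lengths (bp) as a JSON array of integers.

Site scan:
  HnxIII CTAGA/4: at [9, 26, 52, 69, 87, 104, 138] ⇒ [13, 30, 56, 73, 91, 108, 142]
  KluX CTCG/2: at [15, 21, 31] ⇒ [17, 23, 33]
  IvoVI CTAAAG/6: at [77, 109, 132, 157, 182, 194, 202] ⇒ [83, 115, 138, 163, 188, 200, 208]
  DwuV TGTAGT/4: at [40, 96, 168, 174] ⇒ [44, 100, 172, 178]

All cut coordinates (distinct, sorted): [13, 17, 23, 30, 33, 44, 56, 73, 83, 91, 100, 108, 115, 138, 142, 163, 172, 178, 188, 200, 208]

Fragment lengths:
  [0,13): 13 bp
  [13,17): 4 bp
  [17,23): 6 bp
  [23,30): 7 bp
  [30,33): 3 bp
  [33,44): 11 bp
  [44,56): 12 bp
  [56,73): 17 bp
  [73,83): 10 bp
  [83,91): 8 bp
  [91,100): 9 bp
  [100,108): 8 bp
  [108,115): 7 bp
  [115,138): 23 bp
  [138,142): 4 bp
  [142,163): 21 bp
  [163,172): 9 bp
  [172,178): 6 bp
  [178,188): 10 bp
  [188,200): 12 bp
  [200,208): 8 bp
  [208,221): 13 bp

[3,4,4,6,6,7,7,8,8,8,9,9,10,10,11,12,12,13,13,17,21,23]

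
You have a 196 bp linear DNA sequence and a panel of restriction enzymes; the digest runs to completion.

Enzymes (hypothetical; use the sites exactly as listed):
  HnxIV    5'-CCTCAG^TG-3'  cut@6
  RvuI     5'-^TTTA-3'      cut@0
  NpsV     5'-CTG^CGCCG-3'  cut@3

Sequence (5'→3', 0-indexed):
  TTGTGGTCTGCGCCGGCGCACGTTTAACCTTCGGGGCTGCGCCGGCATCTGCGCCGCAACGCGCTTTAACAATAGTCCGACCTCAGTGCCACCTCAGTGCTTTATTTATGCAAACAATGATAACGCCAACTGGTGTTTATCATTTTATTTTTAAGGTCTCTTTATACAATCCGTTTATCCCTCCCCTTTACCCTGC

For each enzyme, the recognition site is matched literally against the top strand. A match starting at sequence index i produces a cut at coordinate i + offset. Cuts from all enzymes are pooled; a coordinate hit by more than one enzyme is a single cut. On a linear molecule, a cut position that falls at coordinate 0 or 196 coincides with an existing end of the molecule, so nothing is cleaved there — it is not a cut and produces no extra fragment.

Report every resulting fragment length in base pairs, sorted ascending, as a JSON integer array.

[3,4,6,8,10,10,11,11,12,12,13,13,13,17,22,31]

Per-enzyme occurrences:
  HnxIV (CCTCAGTG, off=6): starts [80, 91] → cuts [86, 97]
  RvuI (TTTA, off=0): starts [22, 64, 100, 104, 135, 143, 149, 160, 173, 186] → cuts [22, 64, 100, 104, 135, 143, 149, 160, 173, 186]
  NpsV (CTGCGCCG, off=3): starts [7, 36, 48] → cuts [10, 39, 51]

All cut coordinates (distinct, sorted): [10, 22, 39, 51, 64, 86, 97, 100, 104, 135, 143, 149, 160, 173, 186]

Fragment lengths:
  [0,10): 10 bp
  [10,22): 12 bp
  [22,39): 17 bp
  [39,51): 12 bp
  [51,64): 13 bp
  [64,86): 22 bp
  [86,97): 11 bp
  [97,100): 3 bp
  [100,104): 4 bp
  [104,135): 31 bp
  [135,143): 8 bp
  [143,149): 6 bp
  [149,160): 11 bp
  [160,173): 13 bp
  [173,186): 13 bp
  [186,196): 10 bp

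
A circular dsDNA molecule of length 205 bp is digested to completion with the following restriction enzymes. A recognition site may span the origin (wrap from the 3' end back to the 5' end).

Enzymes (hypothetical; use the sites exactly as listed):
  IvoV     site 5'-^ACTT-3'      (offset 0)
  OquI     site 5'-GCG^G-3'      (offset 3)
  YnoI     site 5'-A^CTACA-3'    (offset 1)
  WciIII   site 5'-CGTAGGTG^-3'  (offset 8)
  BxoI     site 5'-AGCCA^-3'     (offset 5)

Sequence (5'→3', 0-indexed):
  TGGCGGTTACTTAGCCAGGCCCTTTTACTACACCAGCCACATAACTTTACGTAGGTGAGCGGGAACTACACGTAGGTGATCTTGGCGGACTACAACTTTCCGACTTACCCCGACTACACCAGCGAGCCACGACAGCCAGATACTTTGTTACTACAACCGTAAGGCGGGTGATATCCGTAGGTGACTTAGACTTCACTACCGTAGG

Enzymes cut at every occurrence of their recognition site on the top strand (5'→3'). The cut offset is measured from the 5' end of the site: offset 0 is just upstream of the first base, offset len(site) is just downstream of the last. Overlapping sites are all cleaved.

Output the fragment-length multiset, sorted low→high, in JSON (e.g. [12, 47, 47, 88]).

Per-enzyme occurrences:
  IvoV (ACTT, off=0): starts [8, 43, 94, 102, 141, 183, 189] → cuts [8, 43, 94, 102, 141, 183, 189]
  OquI (GCGG, off=3): starts [2, 58, 84, 163] → cuts [5, 61, 87, 166]
  YnoI (ACTACA, off=1): starts [26, 64, 88, 112, 149] → cuts [27, 65, 89, 113, 150]
  WciIII (CGTAGGTG, off=8): starts [49, 70, 175, 199] → cuts [2, 57, 78, 183]
  BxoI (AGCCA, off=5): starts [12, 34, 124, 133] → cuts [17, 39, 129, 138]

Pooled cuts: [2, 5, 8, 17, 27, 39, 43, 57, 61, 65, 78, 87, 89, 94, 102, 113, 129, 138, 141, 150, 166, 183, 189]

Fragment lengths:
  2→5: 3 bp
  5→8: 3 bp
  8→17: 9 bp
  17→27: 10 bp
  27→39: 12 bp
  39→43: 4 bp
  43→57: 14 bp
  57→61: 4 bp
  61→65: 4 bp
  65→78: 13 bp
  78→87: 9 bp
  87→89: 2 bp
  89→94: 5 bp
  94→102: 8 bp
  102→113: 11 bp
  113→129: 16 bp
  129→138: 9 bp
  138→141: 3 bp
  141→150: 9 bp
  150→166: 16 bp
  166→183: 17 bp
  183→189: 6 bp
  189→2 (wrap): 205-189+2 = 18 bp

[2,3,3,3,4,4,4,5,6,8,9,9,9,9,10,11,12,13,14,16,16,17,18]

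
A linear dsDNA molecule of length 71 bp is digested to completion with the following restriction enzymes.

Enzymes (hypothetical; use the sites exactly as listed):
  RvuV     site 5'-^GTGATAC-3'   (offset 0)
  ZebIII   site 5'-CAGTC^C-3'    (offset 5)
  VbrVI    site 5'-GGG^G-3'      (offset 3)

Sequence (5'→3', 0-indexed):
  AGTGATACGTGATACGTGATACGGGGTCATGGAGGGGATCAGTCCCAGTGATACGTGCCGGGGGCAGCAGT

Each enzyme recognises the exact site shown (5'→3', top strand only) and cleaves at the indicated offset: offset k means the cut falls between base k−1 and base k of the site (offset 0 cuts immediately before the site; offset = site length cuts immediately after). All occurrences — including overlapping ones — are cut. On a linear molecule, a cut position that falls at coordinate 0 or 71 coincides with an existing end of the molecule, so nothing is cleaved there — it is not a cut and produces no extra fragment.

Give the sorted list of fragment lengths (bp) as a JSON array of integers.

Scan for sites:
  RvuV GTGATAC/0: at [1, 8, 15, 47] ⇒ [1, 8, 15, 47]
  ZebIII CAGTCC/5: at [39] ⇒ [44]
  VbrVI GGGG/3: at [22, 33, 59, 60] ⇒ [25, 36, 62, 63]

Pooled cuts: [1, 8, 15, 25, 36, 44, 47, 62, 63]

Fragment lengths:
  [0,1): 1 bp
  [1,8): 7 bp
  [8,15): 7 bp
  [15,25): 10 bp
  [25,36): 11 bp
  [36,44): 8 bp
  [44,47): 3 bp
  [47,62): 15 bp
  [62,63): 1 bp
  [63,71): 8 bp

[1,1,3,7,7,8,8,10,11,15]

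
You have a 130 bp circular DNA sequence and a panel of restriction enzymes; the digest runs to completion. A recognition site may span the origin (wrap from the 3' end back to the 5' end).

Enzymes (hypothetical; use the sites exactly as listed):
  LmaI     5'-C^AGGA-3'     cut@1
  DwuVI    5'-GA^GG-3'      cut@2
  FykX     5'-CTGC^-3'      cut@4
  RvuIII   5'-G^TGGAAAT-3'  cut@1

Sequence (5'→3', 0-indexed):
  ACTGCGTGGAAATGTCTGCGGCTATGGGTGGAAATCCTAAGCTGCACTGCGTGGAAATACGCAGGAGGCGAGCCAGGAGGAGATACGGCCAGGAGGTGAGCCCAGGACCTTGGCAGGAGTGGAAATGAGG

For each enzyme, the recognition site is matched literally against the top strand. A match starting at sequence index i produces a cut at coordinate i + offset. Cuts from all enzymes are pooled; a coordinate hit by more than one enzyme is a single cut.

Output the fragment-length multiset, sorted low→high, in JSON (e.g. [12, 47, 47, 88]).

Scan for sites:
  LmaI CAGGA/1: at [61, 73, 89, 102, 113] ⇒ [62, 74, 90, 103, 114]
  DwuVI GAGG/2: at [64, 76, 92, 126] ⇒ [66, 78, 94, 128]
  FykX CTGC/4: at [1, 15, 41, 46] ⇒ [5, 19, 45, 50]
  RvuIII GTGGAAAT/1: at [5, 27, 50, 118] ⇒ [6, 28, 51, 119]

Pooled cuts: [5, 6, 19, 28, 45, 50, 51, 62, 66, 74, 78, 90, 94, 103, 114, 119, 128]

Fragments:
  5→6: 1 bp
  6→19: 13 bp
  19→28: 9 bp
  28→45: 17 bp
  45→50: 5 bp
  50→51: 1 bp
  51→62: 11 bp
  62→66: 4 bp
  66→74: 8 bp
  74→78: 4 bp
  78→90: 12 bp
  90→94: 4 bp
  94→103: 9 bp
  103→114: 11 bp
  114→119: 5 bp
  119→128: 9 bp
  128→5 (wrap): 130-128+5 = 7 bp

[1,1,4,4,4,5,5,7,8,9,9,9,11,11,12,13,17]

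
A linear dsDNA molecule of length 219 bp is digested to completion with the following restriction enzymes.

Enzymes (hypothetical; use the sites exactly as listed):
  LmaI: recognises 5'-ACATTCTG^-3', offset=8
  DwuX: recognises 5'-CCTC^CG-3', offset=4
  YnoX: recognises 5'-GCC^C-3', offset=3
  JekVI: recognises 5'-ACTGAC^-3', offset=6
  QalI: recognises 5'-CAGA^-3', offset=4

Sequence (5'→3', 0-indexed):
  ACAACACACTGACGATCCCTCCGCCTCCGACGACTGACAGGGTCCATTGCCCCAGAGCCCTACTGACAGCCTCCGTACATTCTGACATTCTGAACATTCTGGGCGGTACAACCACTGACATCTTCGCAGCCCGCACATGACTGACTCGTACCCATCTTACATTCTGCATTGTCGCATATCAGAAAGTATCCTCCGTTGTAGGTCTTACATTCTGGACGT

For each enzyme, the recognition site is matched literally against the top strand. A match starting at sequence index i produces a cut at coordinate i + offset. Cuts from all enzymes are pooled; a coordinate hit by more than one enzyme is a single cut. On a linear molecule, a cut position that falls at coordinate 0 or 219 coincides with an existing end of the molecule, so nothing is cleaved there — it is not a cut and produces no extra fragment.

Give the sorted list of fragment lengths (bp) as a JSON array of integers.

Scan for sites:
  LmaI ACATTCTG/8: at [76, 84, 93, 158, 206] ⇒ [84, 92, 101, 166, 214]
  DwuX CCTCCG/4: at [17, 23, 69, 189] ⇒ [21, 27, 73, 193]
  YnoX GCCC/3: at [48, 56, 128] ⇒ [51, 59, 131]
  JekVI ACTGAC/6: at [7, 32, 61, 113, 139] ⇒ [13, 38, 67, 119, 145]
  QalI CAGA/4: at [52, 179] ⇒ [56, 183]

All cut coordinates (distinct, sorted): [13, 21, 27, 38, 51, 56, 59, 67, 73, 84, 92, 101, 119, 131, 145, 166, 183, 193, 214]

Fragments:
  [0,13): 13 bp
  [13,21): 8 bp
  [21,27): 6 bp
  [27,38): 11 bp
  [38,51): 13 bp
  [51,56): 5 bp
  [56,59): 3 bp
  [59,67): 8 bp
  [67,73): 6 bp
  [73,84): 11 bp
  [84,92): 8 bp
  [92,101): 9 bp
  [101,119): 18 bp
  [119,131): 12 bp
  [131,145): 14 bp
  [145,166): 21 bp
  [166,183): 17 bp
  [183,193): 10 bp
  [193,214): 21 bp
  [214,219): 5 bp

[3,5,5,6,6,8,8,8,9,10,11,11,12,13,13,14,17,18,21,21]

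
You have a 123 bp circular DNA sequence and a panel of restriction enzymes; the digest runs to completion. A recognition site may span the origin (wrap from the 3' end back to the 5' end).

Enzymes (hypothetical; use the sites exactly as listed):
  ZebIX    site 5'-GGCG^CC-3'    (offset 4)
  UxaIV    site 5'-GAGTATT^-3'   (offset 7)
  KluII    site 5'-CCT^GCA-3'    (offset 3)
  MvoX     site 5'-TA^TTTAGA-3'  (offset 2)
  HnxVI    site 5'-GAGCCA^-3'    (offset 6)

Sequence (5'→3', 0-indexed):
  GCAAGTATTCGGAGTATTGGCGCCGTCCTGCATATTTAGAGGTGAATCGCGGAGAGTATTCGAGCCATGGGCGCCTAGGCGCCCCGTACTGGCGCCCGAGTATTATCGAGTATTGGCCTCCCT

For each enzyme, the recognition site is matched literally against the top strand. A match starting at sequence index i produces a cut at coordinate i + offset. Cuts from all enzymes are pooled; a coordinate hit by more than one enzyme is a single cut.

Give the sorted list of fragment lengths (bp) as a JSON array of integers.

Site scan:
  ZebIX (GGCGCC, off=4): starts [18, 69, 77, 90] → cuts [22, 73, 81, 94]
  UxaIV (GAGTATT, off=7): starts [11, 53, 97, 107] → cuts [18, 60, 104, 114]
  KluII (CCTGCA, off=3): starts [26, 120] → cuts [0, 29]
  MvoX (TATTTAGA, off=2): starts [32] → cuts [34]
  HnxVI (GAGCCA, off=6): starts [61] → cuts [67]

Pooled cuts: [0, 18, 22, 29, 34, 60, 67, 73, 81, 94, 104, 114]

Fragments:
  0→18: 18 bp
  18→22: 4 bp
  22→29: 7 bp
  29→34: 5 bp
  34→60: 26 bp
  60→67: 7 bp
  67→73: 6 bp
  73→81: 8 bp
  81→94: 13 bp
  94→104: 10 bp
  104→114: 10 bp
  114→0 (wrap): 123-114+0 = 9 bp

[4,5,6,7,7,8,9,10,10,13,18,26]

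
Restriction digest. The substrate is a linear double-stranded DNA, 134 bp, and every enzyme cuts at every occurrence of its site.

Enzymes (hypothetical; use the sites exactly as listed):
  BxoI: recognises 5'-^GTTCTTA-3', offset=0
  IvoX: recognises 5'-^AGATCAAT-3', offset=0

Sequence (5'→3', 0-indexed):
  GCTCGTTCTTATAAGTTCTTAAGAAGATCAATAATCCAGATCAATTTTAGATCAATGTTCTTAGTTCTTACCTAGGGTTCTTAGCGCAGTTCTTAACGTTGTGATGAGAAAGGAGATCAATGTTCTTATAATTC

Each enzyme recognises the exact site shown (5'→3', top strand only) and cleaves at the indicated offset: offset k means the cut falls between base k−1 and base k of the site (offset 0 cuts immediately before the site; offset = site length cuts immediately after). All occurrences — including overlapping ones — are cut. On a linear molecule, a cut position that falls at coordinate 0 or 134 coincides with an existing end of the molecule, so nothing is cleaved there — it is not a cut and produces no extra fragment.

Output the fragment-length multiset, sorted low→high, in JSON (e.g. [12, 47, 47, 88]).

[4,7,8,8,10,10,11,12,13,13,13,25]

Scan for sites:
  BxoI GTTCTTA/0: at [4, 14, 56, 63, 76, 88, 121] ⇒ [4, 14, 56, 63, 76, 88, 121]
  IvoX AGATCAAT/0: at [24, 37, 48, 113] ⇒ [24, 37, 48, 113]

Pooled cuts: [4, 14, 24, 37, 48, 56, 63, 76, 88, 113, 121]

Fragment lengths:
  [0,4): 4 bp
  [4,14): 10 bp
  [14,24): 10 bp
  [24,37): 13 bp
  [37,48): 11 bp
  [48,56): 8 bp
  [56,63): 7 bp
  [63,76): 13 bp
  [76,88): 12 bp
  [88,113): 25 bp
  [113,121): 8 bp
  [121,134): 13 bp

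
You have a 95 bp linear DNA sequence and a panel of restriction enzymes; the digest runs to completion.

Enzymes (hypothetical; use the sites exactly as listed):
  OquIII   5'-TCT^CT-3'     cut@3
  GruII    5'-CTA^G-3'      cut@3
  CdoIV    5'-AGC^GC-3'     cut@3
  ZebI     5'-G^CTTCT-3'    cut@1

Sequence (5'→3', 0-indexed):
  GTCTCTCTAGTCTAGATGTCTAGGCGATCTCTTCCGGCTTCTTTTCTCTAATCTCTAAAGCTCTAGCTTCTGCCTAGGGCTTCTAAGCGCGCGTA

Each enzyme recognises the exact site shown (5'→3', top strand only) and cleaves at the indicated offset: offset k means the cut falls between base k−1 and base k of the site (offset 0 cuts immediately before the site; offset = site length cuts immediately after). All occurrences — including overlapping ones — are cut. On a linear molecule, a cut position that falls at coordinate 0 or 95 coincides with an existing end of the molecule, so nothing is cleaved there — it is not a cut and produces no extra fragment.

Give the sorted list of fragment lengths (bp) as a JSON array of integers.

[1,2,3,3,4,5,7,7,7,8,8,9,10,10,11]

Per-enzyme occurrences:
  OquIII TCTCT/3: at [1, 3, 27, 44, 51] ⇒ [4, 6, 30, 47, 54]
  GruII CTAG/3: at [6, 11, 19, 62, 73] ⇒ [9, 14, 22, 65, 76]
  CdoIV AGCGC/3: at [85] ⇒ [88]
  ZebI GCTTCT/1: at [36, 65, 78] ⇒ [37, 66, 79]

All cut coordinates (distinct, sorted): [4, 6, 9, 14, 22, 30, 37, 47, 54, 65, 66, 76, 79, 88]

Fragments:
  [0,4): 4 bp
  [4,6): 2 bp
  [6,9): 3 bp
  [9,14): 5 bp
  [14,22): 8 bp
  [22,30): 8 bp
  [30,37): 7 bp
  [37,47): 10 bp
  [47,54): 7 bp
  [54,65): 11 bp
  [65,66): 1 bp
  [66,76): 10 bp
  [76,79): 3 bp
  [79,88): 9 bp
  [88,95): 7 bp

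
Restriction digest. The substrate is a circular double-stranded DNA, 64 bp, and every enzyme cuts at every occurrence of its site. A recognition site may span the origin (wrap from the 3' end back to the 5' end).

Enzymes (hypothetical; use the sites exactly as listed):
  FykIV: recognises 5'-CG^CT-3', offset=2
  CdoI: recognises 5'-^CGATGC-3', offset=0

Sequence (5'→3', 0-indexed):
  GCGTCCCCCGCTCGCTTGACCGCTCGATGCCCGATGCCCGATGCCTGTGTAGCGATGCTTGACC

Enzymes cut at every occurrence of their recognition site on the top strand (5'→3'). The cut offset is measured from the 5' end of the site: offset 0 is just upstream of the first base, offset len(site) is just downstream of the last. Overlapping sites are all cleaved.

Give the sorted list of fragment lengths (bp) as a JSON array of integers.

[2,4,7,7,8,14,22]

Site scan:
  FykIV (CGCT, off=2): starts [8, 12, 20] → cuts [10, 14, 22]
  CdoI (CGATGC, off=0): starts [24, 31, 38, 52] → cuts [24, 31, 38, 52]

Pooled cuts: [10, 14, 22, 24, 31, 38, 52]

Fragment lengths:
  10→14: 4 bp
  14→22: 8 bp
  22→24: 2 bp
  24→31: 7 bp
  31→38: 7 bp
  38→52: 14 bp
  52→10 (wrap): 64-52+10 = 22 bp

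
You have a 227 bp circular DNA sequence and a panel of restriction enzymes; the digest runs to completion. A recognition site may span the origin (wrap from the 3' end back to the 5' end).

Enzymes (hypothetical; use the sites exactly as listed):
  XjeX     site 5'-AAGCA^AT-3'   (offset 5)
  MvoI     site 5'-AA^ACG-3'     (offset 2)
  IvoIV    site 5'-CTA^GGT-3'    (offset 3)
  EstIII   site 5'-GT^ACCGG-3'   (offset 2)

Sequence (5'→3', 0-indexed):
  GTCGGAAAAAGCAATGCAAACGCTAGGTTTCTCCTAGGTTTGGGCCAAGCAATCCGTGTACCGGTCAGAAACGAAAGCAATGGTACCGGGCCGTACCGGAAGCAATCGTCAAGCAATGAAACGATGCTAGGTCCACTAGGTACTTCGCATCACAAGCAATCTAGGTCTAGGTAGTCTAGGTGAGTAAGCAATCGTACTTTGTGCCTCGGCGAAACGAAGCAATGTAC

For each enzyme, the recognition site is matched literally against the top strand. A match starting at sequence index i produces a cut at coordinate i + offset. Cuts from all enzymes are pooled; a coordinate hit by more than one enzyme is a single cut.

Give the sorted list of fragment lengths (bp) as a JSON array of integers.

Scan for sites:
  XjeX AAGCAAT/5: at [8, 46, 74, 99, 110, 153, 185, 216] ⇒ [13, 51, 79, 104, 115, 158, 190, 221]
  MvoI AAACG/2: at [17, 68, 118, 211] ⇒ [19, 70, 120, 213]
  IvoIV CTAGGT/3: at [22, 33, 126, 135, 160, 166, 175] ⇒ [25, 36, 129, 138, 163, 169, 178]
  EstIII GTACCGG/2: at [57, 82, 92] ⇒ [59, 84, 94]

Pooled cuts: [13, 19, 25, 36, 51, 59, 70, 79, 84, 94, 104, 115, 120, 129, 138, 158, 163, 169, 178, 190, 213, 221]

Fragment lengths:
  13→19: 6 bp
  19→25: 6 bp
  25→36: 11 bp
  36→51: 15 bp
  51→59: 8 bp
  59→70: 11 bp
  70→79: 9 bp
  79→84: 5 bp
  84→94: 10 bp
  94→104: 10 bp
  104→115: 11 bp
  115→120: 5 bp
  120→129: 9 bp
  129→138: 9 bp
  138→158: 20 bp
  158→163: 5 bp
  163→169: 6 bp
  169→178: 9 bp
  178→190: 12 bp
  190→213: 23 bp
  213→221: 8 bp
  221→13 (wrap): 227-221+13 = 19 bp

[5,5,5,6,6,6,8,8,9,9,9,9,10,10,11,11,11,12,15,19,20,23]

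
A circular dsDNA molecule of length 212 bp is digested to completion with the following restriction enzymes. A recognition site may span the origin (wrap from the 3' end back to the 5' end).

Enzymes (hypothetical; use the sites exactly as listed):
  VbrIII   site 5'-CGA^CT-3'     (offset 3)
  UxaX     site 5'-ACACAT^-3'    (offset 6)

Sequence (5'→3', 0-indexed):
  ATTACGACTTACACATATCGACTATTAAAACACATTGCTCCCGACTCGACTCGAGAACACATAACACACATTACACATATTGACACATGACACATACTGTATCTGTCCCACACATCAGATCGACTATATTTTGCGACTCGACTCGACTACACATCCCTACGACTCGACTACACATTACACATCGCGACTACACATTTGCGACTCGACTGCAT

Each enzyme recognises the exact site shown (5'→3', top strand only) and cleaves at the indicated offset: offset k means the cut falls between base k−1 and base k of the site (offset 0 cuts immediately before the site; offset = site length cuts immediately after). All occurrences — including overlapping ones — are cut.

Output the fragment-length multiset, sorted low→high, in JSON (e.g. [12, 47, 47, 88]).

[5,5,5,5,5,5,5,6,7,7,7,8,8,8,8,8,9,9,9,10,13,13,13,14,20]

Scan for sites:
  VbrIII (CGACT, off=3): starts [4, 18, 41, 46, 120, 133, 138, 143, 159, 164, 184, 198, 203] → cuts [7, 21, 44, 49, 123, 136, 141, 146, 162, 167, 187, 201, 206]
  UxaX (ACACAT, off=6): starts [10, 29, 56, 65, 72, 82, 89, 109, 148, 169, 176, 189] → cuts [16, 35, 62, 71, 78, 88, 95, 115, 154, 175, 182, 195]

All cut coordinates (distinct, sorted): [7, 16, 21, 35, 44, 49, 62, 71, 78, 88, 95, 115, 123, 136, 141, 146, 154, 162, 167, 175, 182, 187, 195, 201, 206]

Fragment lengths:
  7→16: 9 bp
  16→21: 5 bp
  21→35: 14 bp
  35→44: 9 bp
  44→49: 5 bp
  49→62: 13 bp
  62→71: 9 bp
  71→78: 7 bp
  78→88: 10 bp
  88→95: 7 bp
  95→115: 20 bp
  115→123: 8 bp
  123→136: 13 bp
  136→141: 5 bp
  141→146: 5 bp
  146→154: 8 bp
  154→162: 8 bp
  162→167: 5 bp
  167→175: 8 bp
  175→182: 7 bp
  182→187: 5 bp
  187→195: 8 bp
  195→201: 6 bp
  201→206: 5 bp
  206→7 (wrap): 212-206+7 = 13 bp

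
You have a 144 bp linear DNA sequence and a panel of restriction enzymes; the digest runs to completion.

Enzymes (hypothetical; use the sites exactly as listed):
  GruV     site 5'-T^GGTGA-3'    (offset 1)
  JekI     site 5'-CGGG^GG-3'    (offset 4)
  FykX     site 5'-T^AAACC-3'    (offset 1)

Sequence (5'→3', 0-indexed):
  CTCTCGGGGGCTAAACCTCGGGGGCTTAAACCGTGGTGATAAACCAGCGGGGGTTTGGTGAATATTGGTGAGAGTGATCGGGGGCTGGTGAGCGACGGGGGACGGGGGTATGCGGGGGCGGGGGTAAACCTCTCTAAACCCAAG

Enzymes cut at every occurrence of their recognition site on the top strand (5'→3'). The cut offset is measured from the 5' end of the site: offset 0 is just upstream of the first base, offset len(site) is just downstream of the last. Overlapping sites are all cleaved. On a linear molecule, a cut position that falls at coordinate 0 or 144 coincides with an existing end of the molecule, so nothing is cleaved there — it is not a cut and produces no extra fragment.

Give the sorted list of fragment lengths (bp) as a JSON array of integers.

Scan for sites:
  GruV (TGGTGA, off=1): starts [33, 55, 65, 85] → cuts [34, 56, 66, 86]
  JekI (CGGGGG, off=4): starts [4, 18, 47, 78, 95, 102, 112, 118] → cuts [8, 22, 51, 82, 99, 106, 116, 122]
  FykX (TAAACC, off=1): starts [11, 26, 39, 124, 134] → cuts [12, 27, 40, 125, 135]

Pooled cuts: [8, 12, 22, 27, 34, 40, 51, 56, 66, 82, 86, 99, 106, 116, 122, 125, 135]

Fragments:
  [0,8): 8 bp
  [8,12): 4 bp
  [12,22): 10 bp
  [22,27): 5 bp
  [27,34): 7 bp
  [34,40): 6 bp
  [40,51): 11 bp
  [51,56): 5 bp
  [56,66): 10 bp
  [66,82): 16 bp
  [82,86): 4 bp
  [86,99): 13 bp
  [99,106): 7 bp
  [106,116): 10 bp
  [116,122): 6 bp
  [122,125): 3 bp
  [125,135): 10 bp
  [135,144): 9 bp

[3,4,4,5,5,6,6,7,7,8,9,10,10,10,10,11,13,16]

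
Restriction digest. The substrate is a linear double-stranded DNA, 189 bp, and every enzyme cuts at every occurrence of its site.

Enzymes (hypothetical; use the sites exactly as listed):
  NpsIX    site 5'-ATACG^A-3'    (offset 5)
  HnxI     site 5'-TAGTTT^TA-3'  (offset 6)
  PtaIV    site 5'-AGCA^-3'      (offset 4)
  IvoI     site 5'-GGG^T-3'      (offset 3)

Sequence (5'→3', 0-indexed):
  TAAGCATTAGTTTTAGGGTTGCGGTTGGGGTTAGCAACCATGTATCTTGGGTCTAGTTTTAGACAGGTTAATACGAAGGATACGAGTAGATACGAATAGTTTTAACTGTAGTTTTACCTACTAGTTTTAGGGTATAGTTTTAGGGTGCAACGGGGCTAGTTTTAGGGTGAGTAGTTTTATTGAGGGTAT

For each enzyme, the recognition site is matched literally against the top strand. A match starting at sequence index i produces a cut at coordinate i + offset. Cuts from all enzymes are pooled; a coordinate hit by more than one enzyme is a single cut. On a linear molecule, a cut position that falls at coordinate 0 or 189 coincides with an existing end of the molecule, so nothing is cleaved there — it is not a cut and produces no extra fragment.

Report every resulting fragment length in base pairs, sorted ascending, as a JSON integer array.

[3,5,5,5,5,6,6,7,8,8,8,9,9,10,10,12,12,13,15,16,17]

Per-enzyme occurrences:
  NpsIX (ATACGA, off=5): starts [70, 79, 89] → cuts [75, 84, 94]
  HnxI (TAGTTTTA, off=6): starts [7, 53, 96, 108, 121, 134, 156, 171] → cuts [13, 59, 102, 114, 127, 140, 162, 177]
  PtaIV (AGCA, off=4): starts [2, 32] → cuts [6, 36]
  IvoI (GGGT, off=3): starts [15, 27, 48, 129, 142, 164, 183] → cuts [18, 30, 51, 132, 145, 167, 186]

Pooled cuts: [6, 13, 18, 30, 36, 51, 59, 75, 84, 94, 102, 114, 127, 132, 140, 145, 162, 167, 177, 186]

Fragments:
  [0,6): 6 bp
  [6,13): 7 bp
  [13,18): 5 bp
  [18,30): 12 bp
  [30,36): 6 bp
  [36,51): 15 bp
  [51,59): 8 bp
  [59,75): 16 bp
  [75,84): 9 bp
  [84,94): 10 bp
  [94,102): 8 bp
  [102,114): 12 bp
  [114,127): 13 bp
  [127,132): 5 bp
  [132,140): 8 bp
  [140,145): 5 bp
  [145,162): 17 bp
  [162,167): 5 bp
  [167,177): 10 bp
  [177,186): 9 bp
  [186,189): 3 bp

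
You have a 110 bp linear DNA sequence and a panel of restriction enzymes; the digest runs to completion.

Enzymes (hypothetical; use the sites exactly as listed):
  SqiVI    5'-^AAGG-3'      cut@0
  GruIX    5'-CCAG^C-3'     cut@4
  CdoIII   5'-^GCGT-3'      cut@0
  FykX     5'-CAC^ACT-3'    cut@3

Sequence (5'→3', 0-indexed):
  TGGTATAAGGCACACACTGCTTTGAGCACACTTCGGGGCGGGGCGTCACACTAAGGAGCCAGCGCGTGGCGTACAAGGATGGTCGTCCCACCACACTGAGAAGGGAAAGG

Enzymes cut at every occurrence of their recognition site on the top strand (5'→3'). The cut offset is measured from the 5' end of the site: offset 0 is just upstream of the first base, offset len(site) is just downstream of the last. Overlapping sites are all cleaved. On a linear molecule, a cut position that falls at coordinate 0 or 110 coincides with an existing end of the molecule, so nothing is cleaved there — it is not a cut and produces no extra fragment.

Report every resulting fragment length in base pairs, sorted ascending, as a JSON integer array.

Site scan:
  SqiVI (AAGG, off=0): starts [6, 52, 74, 100, 106] → cuts [6, 52, 74, 100, 106]
  GruIX (CCAGC, off=4): starts [58] → cuts [62]
  CdoIII (GCGT, off=0): starts [42, 63, 68] → cuts [42, 63, 68]
  FykX (CACACT, off=3): starts [12, 26, 46, 91] → cuts [15, 29, 49, 94]

All cut coordinates (distinct, sorted): [6, 15, 29, 42, 49, 52, 62, 63, 68, 74, 94, 100, 106]

Fragments:
  [0,6): 6 bp
  [6,15): 9 bp
  [15,29): 14 bp
  [29,42): 13 bp
  [42,49): 7 bp
  [49,52): 3 bp
  [52,62): 10 bp
  [62,63): 1 bp
  [63,68): 5 bp
  [68,74): 6 bp
  [74,94): 20 bp
  [94,100): 6 bp
  [100,106): 6 bp
  [106,110): 4 bp

[1,3,4,5,6,6,6,6,7,9,10,13,14,20]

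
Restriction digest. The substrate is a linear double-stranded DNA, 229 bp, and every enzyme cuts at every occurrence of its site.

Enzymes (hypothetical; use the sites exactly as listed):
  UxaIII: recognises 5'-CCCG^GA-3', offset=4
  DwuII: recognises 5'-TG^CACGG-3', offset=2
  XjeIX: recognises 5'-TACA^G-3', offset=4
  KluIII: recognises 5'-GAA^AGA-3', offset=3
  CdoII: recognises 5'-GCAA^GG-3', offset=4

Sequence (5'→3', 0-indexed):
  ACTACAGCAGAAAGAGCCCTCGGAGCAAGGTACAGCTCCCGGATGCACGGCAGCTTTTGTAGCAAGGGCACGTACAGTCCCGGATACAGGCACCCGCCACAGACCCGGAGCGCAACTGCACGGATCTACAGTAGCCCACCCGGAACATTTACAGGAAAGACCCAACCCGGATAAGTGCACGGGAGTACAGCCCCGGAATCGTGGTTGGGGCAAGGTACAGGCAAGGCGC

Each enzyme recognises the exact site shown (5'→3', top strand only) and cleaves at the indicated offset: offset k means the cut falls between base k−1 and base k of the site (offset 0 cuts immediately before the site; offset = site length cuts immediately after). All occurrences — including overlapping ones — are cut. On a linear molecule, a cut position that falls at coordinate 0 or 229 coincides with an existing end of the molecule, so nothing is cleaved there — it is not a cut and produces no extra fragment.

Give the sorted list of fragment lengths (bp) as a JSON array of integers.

Per-enzyme occurrences:
  UxaIII CCCGGA/4: at [37, 78, 103, 138, 165, 191] ⇒ [41, 82, 107, 142, 169, 195]
  DwuII TGCACGG/2: at [43, 116, 175] ⇒ [45, 118, 177]
  XjeIX TACAG/4: at [2, 30, 72, 84, 126, 149, 185, 215] ⇒ [6, 34, 76, 88, 130, 153, 189, 219]
  KluIII GAAAGA/3: at [9, 154] ⇒ [12, 157]
  CdoII GCAAGG/4: at [24, 61, 209, 220] ⇒ [28, 65, 213, 224]

All cut coordinates (distinct, sorted): [6, 12, 28, 34, 41, 45, 65, 76, 82, 88, 107, 118, 130, 142, 153, 157, 169, 177, 189, 195, 213, 219, 224]

Fragments:
  [0,6): 6 bp
  [6,12): 6 bp
  [12,28): 16 bp
  [28,34): 6 bp
  [34,41): 7 bp
  [41,45): 4 bp
  [45,65): 20 bp
  [65,76): 11 bp
  [76,82): 6 bp
  [82,88): 6 bp
  [88,107): 19 bp
  [107,118): 11 bp
  [118,130): 12 bp
  [130,142): 12 bp
  [142,153): 11 bp
  [153,157): 4 bp
  [157,169): 12 bp
  [169,177): 8 bp
  [177,189): 12 bp
  [189,195): 6 bp
  [195,213): 18 bp
  [213,219): 6 bp
  [219,224): 5 bp
  [224,229): 5 bp

[4,4,5,5,6,6,6,6,6,6,6,7,8,11,11,11,12,12,12,12,16,18,19,20]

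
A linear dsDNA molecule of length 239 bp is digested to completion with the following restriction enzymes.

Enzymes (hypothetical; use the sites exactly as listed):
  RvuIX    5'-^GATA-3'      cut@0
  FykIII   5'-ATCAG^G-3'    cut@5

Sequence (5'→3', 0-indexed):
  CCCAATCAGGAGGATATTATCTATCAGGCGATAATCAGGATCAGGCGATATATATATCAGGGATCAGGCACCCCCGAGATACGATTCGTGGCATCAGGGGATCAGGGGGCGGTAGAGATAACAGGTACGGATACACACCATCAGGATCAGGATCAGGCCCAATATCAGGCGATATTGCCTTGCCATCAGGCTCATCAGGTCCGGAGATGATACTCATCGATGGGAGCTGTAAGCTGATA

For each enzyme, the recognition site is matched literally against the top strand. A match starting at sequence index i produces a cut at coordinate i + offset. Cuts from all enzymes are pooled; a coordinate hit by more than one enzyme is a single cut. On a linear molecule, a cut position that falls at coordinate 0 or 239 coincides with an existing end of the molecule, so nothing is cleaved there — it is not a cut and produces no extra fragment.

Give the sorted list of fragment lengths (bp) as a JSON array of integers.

Site scan:
  RvuIX (GATA, off=0): starts [12, 29, 46, 77, 116, 129, 170, 208, 235] → cuts [12, 29, 46, 77, 116, 129, 170, 208, 235]
  FykIII (ATCAGG, off=5): starts [4, 22, 33, 39, 55, 62, 92, 100, 139, 145, 151, 163, 184, 193] → cuts [9, 27, 38, 44, 60, 67, 97, 105, 144, 150, 156, 168, 189, 198]

Pooled cuts: [9, 12, 27, 29, 38, 44, 46, 60, 67, 77, 97, 105, 116, 129, 144, 150, 156, 168, 170, 189, 198, 208, 235]

Fragment lengths:
  [0,9): 9 bp
  [9,12): 3 bp
  [12,27): 15 bp
  [27,29): 2 bp
  [29,38): 9 bp
  [38,44): 6 bp
  [44,46): 2 bp
  [46,60): 14 bp
  [60,67): 7 bp
  [67,77): 10 bp
  [77,97): 20 bp
  [97,105): 8 bp
  [105,116): 11 bp
  [116,129): 13 bp
  [129,144): 15 bp
  [144,150): 6 bp
  [150,156): 6 bp
  [156,168): 12 bp
  [168,170): 2 bp
  [170,189): 19 bp
  [189,198): 9 bp
  [198,208): 10 bp
  [208,235): 27 bp
  [235,239): 4 bp

[2,2,2,3,4,6,6,6,7,8,9,9,9,10,10,11,12,13,14,15,15,19,20,27]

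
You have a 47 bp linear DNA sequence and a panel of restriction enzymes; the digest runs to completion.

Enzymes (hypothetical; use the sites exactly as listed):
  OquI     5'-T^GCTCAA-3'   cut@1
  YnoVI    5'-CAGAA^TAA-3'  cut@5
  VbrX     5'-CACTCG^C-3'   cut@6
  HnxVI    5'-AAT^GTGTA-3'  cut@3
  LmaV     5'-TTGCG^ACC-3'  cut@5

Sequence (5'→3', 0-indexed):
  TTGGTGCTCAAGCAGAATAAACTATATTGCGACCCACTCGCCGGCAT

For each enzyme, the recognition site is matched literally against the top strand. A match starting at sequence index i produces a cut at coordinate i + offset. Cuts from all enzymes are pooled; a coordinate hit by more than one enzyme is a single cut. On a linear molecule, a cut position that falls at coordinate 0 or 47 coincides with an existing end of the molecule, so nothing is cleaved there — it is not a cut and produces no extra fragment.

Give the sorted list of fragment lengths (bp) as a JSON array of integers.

[5,7,9,12,14]

Per-enzyme occurrences:
  OquI TGCTCAA/1: at [4] ⇒ [5]
  YnoVI CAGAATAA/5: at [12] ⇒ [17]
  VbrX CACTCGC/6: at [34] ⇒ [40]
  HnxVI (AATGTGTA, off=3): no sites
  LmaV TTGCGACC/5: at [26] ⇒ [31]

All cut coordinates (distinct, sorted): [5, 17, 31, 40]

Fragment lengths:
  [0,5): 5 bp
  [5,17): 12 bp
  [17,31): 14 bp
  [31,40): 9 bp
  [40,47): 7 bp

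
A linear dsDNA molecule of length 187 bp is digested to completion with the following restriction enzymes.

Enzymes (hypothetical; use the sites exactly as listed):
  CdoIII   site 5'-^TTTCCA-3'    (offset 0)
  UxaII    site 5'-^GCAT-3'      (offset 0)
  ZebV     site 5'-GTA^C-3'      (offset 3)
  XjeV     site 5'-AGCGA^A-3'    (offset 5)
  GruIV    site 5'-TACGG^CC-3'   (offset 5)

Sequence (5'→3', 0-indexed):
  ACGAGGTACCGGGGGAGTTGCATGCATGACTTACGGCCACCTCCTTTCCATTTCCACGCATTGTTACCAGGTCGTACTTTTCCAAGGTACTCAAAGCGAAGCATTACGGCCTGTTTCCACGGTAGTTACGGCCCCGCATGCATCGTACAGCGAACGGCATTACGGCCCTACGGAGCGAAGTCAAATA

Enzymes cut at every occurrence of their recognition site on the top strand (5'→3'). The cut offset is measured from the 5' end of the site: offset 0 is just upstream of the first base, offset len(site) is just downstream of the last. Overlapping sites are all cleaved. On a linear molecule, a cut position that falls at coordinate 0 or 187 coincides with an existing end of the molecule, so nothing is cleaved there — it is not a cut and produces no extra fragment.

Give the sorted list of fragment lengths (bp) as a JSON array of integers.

Per-enzyme occurrences:
  CdoIII TTTCCA/0: at [44, 50, 78, 113] ⇒ [44, 50, 78, 113]
  UxaII GCAT/0: at [19, 23, 57, 100, 135, 139, 156] ⇒ [19, 23, 57, 100, 135, 139, 156]
  ZebV GTAC/3: at [5, 73, 86, 144] ⇒ [8, 76, 89, 147]
  XjeV AGCGAA/5: at [94, 148, 173] ⇒ [99, 153, 178]
  GruIV TACGGCC/5: at [31, 104, 126, 160] ⇒ [36, 109, 131, 165]

All cut coordinates (distinct, sorted): [8, 19, 23, 36, 44, 50, 57, 76, 78, 89, 99, 100, 109, 113, 131, 135, 139, 147, 153, 156, 165, 178]

Fragments:
  [0,8): 8 bp
  [8,19): 11 bp
  [19,23): 4 bp
  [23,36): 13 bp
  [36,44): 8 bp
  [44,50): 6 bp
  [50,57): 7 bp
  [57,76): 19 bp
  [76,78): 2 bp
  [78,89): 11 bp
  [89,99): 10 bp
  [99,100): 1 bp
  [100,109): 9 bp
  [109,113): 4 bp
  [113,131): 18 bp
  [131,135): 4 bp
  [135,139): 4 bp
  [139,147): 8 bp
  [147,153): 6 bp
  [153,156): 3 bp
  [156,165): 9 bp
  [165,178): 13 bp
  [178,187): 9 bp

[1,2,3,4,4,4,4,6,6,7,8,8,8,9,9,9,10,11,11,13,13,18,19]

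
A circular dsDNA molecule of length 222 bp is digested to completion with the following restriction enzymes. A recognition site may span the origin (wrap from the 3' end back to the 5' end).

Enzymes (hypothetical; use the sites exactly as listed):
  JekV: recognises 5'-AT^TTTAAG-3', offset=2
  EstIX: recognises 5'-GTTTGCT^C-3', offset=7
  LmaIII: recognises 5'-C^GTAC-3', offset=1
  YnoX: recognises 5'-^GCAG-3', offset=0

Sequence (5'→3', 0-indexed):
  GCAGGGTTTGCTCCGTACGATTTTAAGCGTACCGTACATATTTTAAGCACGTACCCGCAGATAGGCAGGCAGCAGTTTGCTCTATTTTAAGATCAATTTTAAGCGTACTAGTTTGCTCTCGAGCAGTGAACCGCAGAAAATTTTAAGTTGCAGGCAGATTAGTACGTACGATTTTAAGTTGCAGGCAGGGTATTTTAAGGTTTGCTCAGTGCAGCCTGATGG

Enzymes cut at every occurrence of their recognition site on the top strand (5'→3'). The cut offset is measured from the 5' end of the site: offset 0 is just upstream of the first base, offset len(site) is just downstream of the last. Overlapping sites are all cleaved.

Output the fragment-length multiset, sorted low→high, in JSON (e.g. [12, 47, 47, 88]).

Per-enzyme occurrences:
  JekV ATTTTAAG/2: at [19, 39, 83, 95, 139, 170, 191] ⇒ [21, 41, 85, 97, 141, 172, 193]
  EstIX GTTTGCTC/7: at [5, 74, 110, 199] ⇒ [12, 81, 117, 206]
  LmaIII CGTAC/1: at [13, 27, 32, 49, 103, 164] ⇒ [14, 28, 33, 50, 104, 165]
  YnoX GCAG/0: at [0, 56, 64, 68, 71, 122, 132, 149, 153, 180, 184, 210] ⇒ [0, 56, 64, 68, 71, 122, 132, 149, 153, 180, 184, 210]

All cut coordinates (distinct, sorted): [0, 12, 14, 21, 28, 33, 41, 50, 56, 64, 68, 71, 81, 85, 97, 104, 117, 122, 132, 141, 149, 153, 165, 172, 180, 184, 193, 206, 210]

Fragments:
  0→12: 12 bp
  12→14: 2 bp
  14→21: 7 bp
  21→28: 7 bp
  28→33: 5 bp
  33→41: 8 bp
  41→50: 9 bp
  50→56: 6 bp
  56→64: 8 bp
  64→68: 4 bp
  68→71: 3 bp
  71→81: 10 bp
  81→85: 4 bp
  85→97: 12 bp
  97→104: 7 bp
  104→117: 13 bp
  117→122: 5 bp
  122→132: 10 bp
  132→141: 9 bp
  141→149: 8 bp
  149→153: 4 bp
  153→165: 12 bp
  165→172: 7 bp
  172→180: 8 bp
  180→184: 4 bp
  184→193: 9 bp
  193→206: 13 bp
  206→210: 4 bp
  210→0 (wrap): 222-210+0 = 12 bp

[2,3,4,4,4,4,4,5,5,6,7,7,7,7,8,8,8,8,9,9,9,10,10,12,12,12,12,13,13]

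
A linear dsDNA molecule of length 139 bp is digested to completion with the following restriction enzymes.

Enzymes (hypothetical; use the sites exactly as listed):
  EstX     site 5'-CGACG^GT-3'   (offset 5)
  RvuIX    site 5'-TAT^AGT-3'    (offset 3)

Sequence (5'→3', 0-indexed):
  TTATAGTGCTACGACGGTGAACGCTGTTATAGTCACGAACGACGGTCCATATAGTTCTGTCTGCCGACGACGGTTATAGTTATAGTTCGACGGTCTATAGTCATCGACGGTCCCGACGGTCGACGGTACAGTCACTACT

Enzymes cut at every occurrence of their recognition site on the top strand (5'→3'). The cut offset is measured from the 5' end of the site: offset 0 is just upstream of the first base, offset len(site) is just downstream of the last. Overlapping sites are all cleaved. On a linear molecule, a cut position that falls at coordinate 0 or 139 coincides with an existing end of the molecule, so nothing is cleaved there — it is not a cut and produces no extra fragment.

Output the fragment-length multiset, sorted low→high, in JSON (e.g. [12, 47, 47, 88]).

[4,5,6,6,7,8,9,9,11,12,14,14,14,20]

Site scan:
  EstX (CGACGGT, off=5): starts [11, 39, 67, 87, 104, 113, 120] → cuts [16, 44, 72, 92, 109, 118, 125]
  RvuIX (TATAGT, off=3): starts [1, 27, 49, 74, 80, 95] → cuts [4, 30, 52, 77, 83, 98]

All cut coordinates (distinct, sorted): [4, 16, 30, 44, 52, 72, 77, 83, 92, 98, 109, 118, 125]

Fragments:
  [0,4): 4 bp
  [4,16): 12 bp
  [16,30): 14 bp
  [30,44): 14 bp
  [44,52): 8 bp
  [52,72): 20 bp
  [72,77): 5 bp
  [77,83): 6 bp
  [83,92): 9 bp
  [92,98): 6 bp
  [98,109): 11 bp
  [109,118): 9 bp
  [118,125): 7 bp
  [125,139): 14 bp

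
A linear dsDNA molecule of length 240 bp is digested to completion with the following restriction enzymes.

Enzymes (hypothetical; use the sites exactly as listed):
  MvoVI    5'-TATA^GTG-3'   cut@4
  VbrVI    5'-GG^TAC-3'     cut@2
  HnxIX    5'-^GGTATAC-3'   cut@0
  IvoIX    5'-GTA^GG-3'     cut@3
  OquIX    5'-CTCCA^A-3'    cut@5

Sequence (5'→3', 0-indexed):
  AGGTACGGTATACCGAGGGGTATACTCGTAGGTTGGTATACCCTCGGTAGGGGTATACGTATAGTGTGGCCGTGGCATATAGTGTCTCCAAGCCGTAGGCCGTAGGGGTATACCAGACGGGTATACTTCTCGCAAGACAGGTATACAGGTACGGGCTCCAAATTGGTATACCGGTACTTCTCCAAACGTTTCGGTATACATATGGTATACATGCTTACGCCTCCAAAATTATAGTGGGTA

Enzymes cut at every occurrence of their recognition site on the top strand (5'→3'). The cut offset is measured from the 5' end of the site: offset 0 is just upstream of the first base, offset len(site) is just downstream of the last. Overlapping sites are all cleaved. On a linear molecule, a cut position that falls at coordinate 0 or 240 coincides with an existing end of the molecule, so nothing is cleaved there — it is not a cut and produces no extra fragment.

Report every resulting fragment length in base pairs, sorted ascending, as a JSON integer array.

[2,2,3,3,4,4,7,7,7,8,8,9,10,10,10,11,11,12,12,12,13,15,18,20,22]

Per-enzyme occurrences:
  MvoVI (TATAGTG, off=4): starts [59, 77, 229] → cuts [63, 81, 233]
  VbrVI (GGTAC, off=2): starts [1, 147, 172] → cuts [3, 149, 174]
  HnxIX (GGTATAC, off=0): starts [6, 18, 34, 51, 106, 119, 139, 164, 192, 203] → cuts [6, 18, 34, 51, 106, 119, 139, 164, 192, 203]
  IvoIX (GTAGG, off=3): starts [27, 46, 94, 101] → cuts [30, 49, 97, 104]
  OquIX (CTCCAA, off=5): starts [85, 155, 179, 220] → cuts [90, 160, 184, 225]

All cut coordinates (distinct, sorted): [3, 6, 18, 30, 34, 49, 51, 63, 81, 90, 97, 104, 106, 119, 139, 149, 160, 164, 174, 184, 192, 203, 225, 233]

Fragments:
  [0,3): 3 bp
  [3,6): 3 bp
  [6,18): 12 bp
  [18,30): 12 bp
  [30,34): 4 bp
  [34,49): 15 bp
  [49,51): 2 bp
  [51,63): 12 bp
  [63,81): 18 bp
  [81,90): 9 bp
  [90,97): 7 bp
  [97,104): 7 bp
  [104,106): 2 bp
  [106,119): 13 bp
  [119,139): 20 bp
  [139,149): 10 bp
  [149,160): 11 bp
  [160,164): 4 bp
  [164,174): 10 bp
  [174,184): 10 bp
  [184,192): 8 bp
  [192,203): 11 bp
  [203,225): 22 bp
  [225,233): 8 bp
  [233,240): 7 bp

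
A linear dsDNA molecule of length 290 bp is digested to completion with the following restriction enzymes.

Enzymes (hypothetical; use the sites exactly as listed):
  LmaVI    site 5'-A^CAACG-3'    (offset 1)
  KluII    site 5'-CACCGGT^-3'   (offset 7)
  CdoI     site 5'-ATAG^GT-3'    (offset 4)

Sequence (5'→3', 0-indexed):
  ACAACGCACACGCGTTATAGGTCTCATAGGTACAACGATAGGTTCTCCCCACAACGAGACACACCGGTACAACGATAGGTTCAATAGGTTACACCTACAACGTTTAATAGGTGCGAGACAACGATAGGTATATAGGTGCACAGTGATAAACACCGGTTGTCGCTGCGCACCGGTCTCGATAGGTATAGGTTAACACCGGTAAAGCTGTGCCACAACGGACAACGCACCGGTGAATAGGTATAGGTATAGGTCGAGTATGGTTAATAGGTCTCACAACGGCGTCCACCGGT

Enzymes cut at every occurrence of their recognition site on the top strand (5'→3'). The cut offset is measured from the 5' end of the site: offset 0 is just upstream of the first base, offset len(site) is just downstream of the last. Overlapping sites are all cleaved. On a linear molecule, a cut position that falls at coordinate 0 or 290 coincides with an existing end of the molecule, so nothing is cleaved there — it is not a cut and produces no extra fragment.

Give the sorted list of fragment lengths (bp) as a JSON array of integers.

[1,1,3,6,6,6,6,6,7,8,8,8,9,9,9,9,9,10,10,12,12,12,13,17,17,17,18,19,22]

Scan for sites:
  LmaVI ACAACG/1: at [0, 31, 50, 68, 96, 117, 211, 218, 272] ⇒ [1, 32, 51, 69, 97, 118, 212, 219, 273]
  KluII CACCGGT/7: at [61, 150, 167, 193, 224, 283] ⇒ [68, 157, 174, 200, 231] (position 290 is a terminus of the linear molecule — no cut)
  CdoI ATAGGT/4: at [16, 25, 37, 74, 83, 106, 123, 131, 178, 184, 233, 239, 245, 263] ⇒ [20, 29, 41, 78, 87, 110, 127, 135, 182, 188, 237, 243, 249, 267]

All cut coordinates (distinct, sorted): [1, 20, 29, 32, 41, 51, 68, 69, 78, 87, 97, 110, 118, 127, 135, 157, 174, 182, 188, 200, 212, 219, 231, 237, 243, 249, 267, 273]

Fragments:
  [0,1): 1 bp
  [1,20): 19 bp
  [20,29): 9 bp
  [29,32): 3 bp
  [32,41): 9 bp
  [41,51): 10 bp
  [51,68): 17 bp
  [68,69): 1 bp
  [69,78): 9 bp
  [78,87): 9 bp
  [87,97): 10 bp
  [97,110): 13 bp
  [110,118): 8 bp
  [118,127): 9 bp
  [127,135): 8 bp
  [135,157): 22 bp
  [157,174): 17 bp
  [174,182): 8 bp
  [182,188): 6 bp
  [188,200): 12 bp
  [200,212): 12 bp
  [212,219): 7 bp
  [219,231): 12 bp
  [231,237): 6 bp
  [237,243): 6 bp
  [243,249): 6 bp
  [249,267): 18 bp
  [267,273): 6 bp
  [273,290): 17 bp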